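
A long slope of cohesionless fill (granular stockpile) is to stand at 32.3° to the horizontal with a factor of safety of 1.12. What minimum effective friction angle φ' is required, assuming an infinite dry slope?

φ' = 35.3°

FS = tanφ'/tanβ ⇒ tanφ' = FS · tanβ = 1.12 · tan32.3° = 0.7080
φ' = arctan(0.7080) = 35.30°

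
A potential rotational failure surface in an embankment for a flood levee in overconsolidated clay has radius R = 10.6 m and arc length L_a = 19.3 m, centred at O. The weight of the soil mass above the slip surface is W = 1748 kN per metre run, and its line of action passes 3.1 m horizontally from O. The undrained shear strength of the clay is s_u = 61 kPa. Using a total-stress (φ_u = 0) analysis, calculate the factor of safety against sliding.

FS = 2.30

Taking moments about the centre O, the resisting moment is provided by the undrained shear strength acting along the arc:
M_R = s_u·L_a·R = 61·19.30·10.6 = 12479.4 kN·m/m
M_D = W·d = 1748·3.1 = 5418.8 kN·m/m
FS = M_R / M_D = 12479.4 / 5418.8 = 2.303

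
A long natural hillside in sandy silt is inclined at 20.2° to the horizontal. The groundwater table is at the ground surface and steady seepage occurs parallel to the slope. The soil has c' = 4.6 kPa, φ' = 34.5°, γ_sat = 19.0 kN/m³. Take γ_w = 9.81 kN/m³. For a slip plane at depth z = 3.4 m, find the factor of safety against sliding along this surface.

FS = 1.12

With seepage parallel to the slope and the water table at the surface, the effective normal stress on the slip plane uses the buoyant unit weight γ' = γ_sat − γ_w while the driving shear stress uses γ_sat:
FS = [c' + γ' z cos²β tanφ'] / [γ_sat z sinβ cosβ]
γ' = 19.0 − 9.81 = 9.19 kN/m³
Numerator = 4.6 + 9.19·3.4·cos²20.2°·tan34.5° = 4.6 + 9.19·3.4·0.8808·0.6873 = 23.514 kPa
Denominator = 19.0·3.4·sin20.2°·cos20.2° = 19.0·3.4·0.3453·0.9385 = 20.934 kPa
FS = 23.514 / 20.934 = 1.123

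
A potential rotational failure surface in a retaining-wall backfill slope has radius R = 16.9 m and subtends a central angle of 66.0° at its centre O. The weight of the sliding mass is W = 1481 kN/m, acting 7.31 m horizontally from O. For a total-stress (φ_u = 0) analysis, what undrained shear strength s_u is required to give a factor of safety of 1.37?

FS = s_u·L_a·R / (W·d), so s_u = FS·W·d / (L_a·R).
Arc length L_a = R·θ = 16.9·(66.0°·π/180) = 16.9·1.1519 = 19.47 m
s_u = 1.37·1481·7.31 / (19.47·16.9) = 14831.8 / 329.00 = 45.08 kPa

s_u = 45.1 kPa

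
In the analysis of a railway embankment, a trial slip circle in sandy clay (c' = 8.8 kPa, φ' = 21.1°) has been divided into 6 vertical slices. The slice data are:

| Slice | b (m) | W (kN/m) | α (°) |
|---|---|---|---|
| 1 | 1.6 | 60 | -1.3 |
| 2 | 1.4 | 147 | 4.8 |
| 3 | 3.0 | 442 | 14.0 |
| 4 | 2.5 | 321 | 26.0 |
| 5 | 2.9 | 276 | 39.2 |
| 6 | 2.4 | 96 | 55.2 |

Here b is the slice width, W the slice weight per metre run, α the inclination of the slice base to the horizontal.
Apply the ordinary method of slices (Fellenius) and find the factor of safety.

FS = 1.19

Ordinary method of slices: FS = Σ[c'·Δl_i + (W_i cosα_i)·tanφ'] / Σ W_i sinα_i, with Δl_i = b_i / cosα_i.
Slice 1: Δl = 1.6/cos(-1.3°) = 1.600 m; N'_1 = 60·cos(-1.3°) = 60.0; c'Δl = 14.08; W sinα = -1.4
Slice 2: Δl = 1.4/cos4.8° = 1.405 m; N'_2 = 147·cos4.8° = 146.5; c'Δl = 12.36; W sinα = 12.3
Slice 3: Δl = 3.0/cos14.0° = 3.092 m; N'_3 = 442·cos14.0° = 428.9; c'Δl = 27.21; W sinα = 106.9
Slice 4: Δl = 2.5/cos26.0° = 2.782 m; N'_4 = 321·cos26.0° = 288.5; c'Δl = 24.48; W sinα = 140.7
Slice 5: Δl = 2.9/cos39.2° = 3.742 m; N'_5 = 276·cos39.2° = 213.9; c'Δl = 32.93; W sinα = 174.4
Slice 6: Δl = 2.4/cos55.2° = 4.205 m; N'_6 = 96·cos55.2° = 54.8; c'Δl = 37.01; W sinα = 78.8
Σc'Δl = 148.1 kN/m; ΣN' = 1192.5 kN/m; ΣW sinα = 511.9 kN/m
Resisting = 148.1 + 1192.5·tan21.1° = 148.1 + 460.2 = 608.2 kN/m
FS = 608.2 / 511.9 = 1.188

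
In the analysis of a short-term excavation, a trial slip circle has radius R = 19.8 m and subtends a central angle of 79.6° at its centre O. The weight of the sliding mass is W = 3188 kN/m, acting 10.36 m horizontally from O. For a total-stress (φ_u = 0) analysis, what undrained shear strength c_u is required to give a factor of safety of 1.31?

FS = c_u·L_a·R / (W·d), so c_u = FS·W·d / (L_a·R).
Arc length L_a = R·θ = 19.8·(79.6°·π/180) = 19.8·1.3893 = 27.51 m
c_u = 1.31·3188·10.36 / (27.51·19.8) = 43266.3 / 544.65 = 79.44 kPa

c_u = 79.4 kPa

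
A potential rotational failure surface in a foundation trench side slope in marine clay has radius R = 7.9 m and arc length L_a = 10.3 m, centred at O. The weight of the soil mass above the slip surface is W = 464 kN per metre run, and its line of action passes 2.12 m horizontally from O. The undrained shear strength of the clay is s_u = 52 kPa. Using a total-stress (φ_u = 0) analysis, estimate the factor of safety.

Taking moments about the centre O, the resisting moment is provided by the undrained shear strength acting along the arc:
M_R = s_u·L_a·R = 52·10.30·7.9 = 4231.2 kN·m/m
M_D = W·d = 464·2.12 = 983.7 kN·m/m
FS = M_R / M_D = 4231.2 / 983.7 = 4.301

FS = 4.30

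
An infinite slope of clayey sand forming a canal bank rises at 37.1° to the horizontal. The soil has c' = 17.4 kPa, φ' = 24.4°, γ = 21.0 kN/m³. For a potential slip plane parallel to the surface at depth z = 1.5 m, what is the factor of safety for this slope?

For an infinite slope with a slip plane parallel to the surface (no pore pressure): FS = [c' + γz cos²β tanφ'] / [γz sinβ cosβ].
γz = 21.0·1.5 = 31.50 kN/m²
Numerator = 17.4 + 31.50·cos²37.1°·tan24.4° = 17.4 + 31.50·0.6361·0.4536 = 26.490 kPa
Denominator = 31.50·sin37.1°·cos37.1° = 31.50·0.6032·0.7976 = 15.155 kPa
FS = 26.490 / 15.155 = 1.748

FS = 1.75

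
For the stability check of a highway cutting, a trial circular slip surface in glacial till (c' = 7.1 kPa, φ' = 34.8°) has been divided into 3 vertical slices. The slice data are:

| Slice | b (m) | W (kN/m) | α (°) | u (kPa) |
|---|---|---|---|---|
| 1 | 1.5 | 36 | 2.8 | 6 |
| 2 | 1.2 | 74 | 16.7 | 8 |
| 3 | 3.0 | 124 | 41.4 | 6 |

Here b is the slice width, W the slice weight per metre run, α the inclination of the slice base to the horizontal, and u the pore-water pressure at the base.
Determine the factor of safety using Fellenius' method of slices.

FS = 1.49

Ordinary method of slices: FS = Σ[c'·Δl_i + (W_i cosα_i − u_i·Δl_i)·tanφ'] / Σ W_i sinα_i, with Δl_i = b_i / cosα_i.
Slice 1: Δl = 1.5/cos2.8° = 1.502 m; N'_1 = 36·cos2.8° − 6·1.502 = 26.9; c'Δl = 10.66; W sinα = 1.8
Slice 2: Δl = 1.2/cos16.7° = 1.253 m; N'_2 = 74·cos16.7° − 8·1.253 = 60.9; c'Δl = 8.90; W sinα = 21.3
Slice 3: Δl = 3.0/cos41.4° = 3.999 m; N'_3 = 124·cos41.4° − 6·3.999 = 69.0; c'Δl = 28.40; W sinα = 82.0
Σc'Δl = 48.0 kN/m; ΣN' = 156.8 kN/m; ΣW sinα = 105.0 kN/m
Resisting = 48.0 + 156.8·tan34.8° = 48.0 + 109.0 = 156.9 kN/m
FS = 156.9 / 105.0 = 1.494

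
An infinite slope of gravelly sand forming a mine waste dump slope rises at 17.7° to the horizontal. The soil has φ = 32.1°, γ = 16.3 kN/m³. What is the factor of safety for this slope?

FS = 1.97

For a dry cohesionless infinite slope the factor of safety is FS = tanφ / tanβ.
FS = tan32.1° / tan17.7° = 0.6273 / 0.3191 = 1.966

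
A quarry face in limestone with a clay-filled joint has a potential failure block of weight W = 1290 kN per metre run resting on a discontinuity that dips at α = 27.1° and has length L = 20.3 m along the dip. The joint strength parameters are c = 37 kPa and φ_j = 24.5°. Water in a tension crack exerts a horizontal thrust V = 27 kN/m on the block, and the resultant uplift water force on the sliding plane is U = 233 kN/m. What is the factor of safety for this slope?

FS = 1.90

Resolving the block weight along and normal to the plane and applying the Mohr–Coulomb strength on the joint:
N' = W cosα − U − V sinα = 1290·cos27.1° − 233 − 27·sin27.1° = 903.1 kN/m
Driving force T = W sinα + V cosα = 1290·sin27.1° + 27·cos27.1° = 611.7 kN/m
Resisting force R = c·L + N'·tanφ_j = 37·20.3 + 903.1·tan24.5° = 751.1 + 411.6 = 1162.7 kN/m
FS = R / T = 1162.7 / 611.7 = 1.901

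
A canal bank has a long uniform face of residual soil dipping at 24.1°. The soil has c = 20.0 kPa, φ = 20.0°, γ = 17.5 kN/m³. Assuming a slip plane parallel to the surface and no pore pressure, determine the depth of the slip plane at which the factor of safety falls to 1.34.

Setting FS = 1.34 in FS = [c + γz cos²β tanφ] / [γz sinβ cosβ] and solving for z:
z = c / [γ cosβ (FS·sinβ − cosβ·tanφ)]
  = 20.0 / [17.5·cos24.1°·(1.34·sin24.1° − cos24.1°·tan20.0°)]
  = 20.0 / [17.5·0.9128·(1.34·0.4083 − 0.9128·0.3640)]
  = 20.0 / 3.4332 = 5.825 m

z = 5.83 m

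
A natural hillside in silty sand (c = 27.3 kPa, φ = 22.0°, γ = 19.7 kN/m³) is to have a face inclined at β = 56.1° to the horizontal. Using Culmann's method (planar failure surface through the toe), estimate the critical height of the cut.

H_c = 24.81 m

Culmann's analysis gives the critical failure plane at α_cr = (β + φ)/2 = (56.1 + 22.0)/2 = 39.0°, and the critical height
H_c = (4c/γ) · sinβ cosφ / [1 − cos(β − φ)]
    = (4·27.3/19.7) · sin56.1°·cos22.0° / [1 − cos(34.1°)]
    = 5.543 · 0.8300·0.9272 / [1 − 0.8281]
    = 5.543 · 0.7696 / 0.1719
    = 24.81 m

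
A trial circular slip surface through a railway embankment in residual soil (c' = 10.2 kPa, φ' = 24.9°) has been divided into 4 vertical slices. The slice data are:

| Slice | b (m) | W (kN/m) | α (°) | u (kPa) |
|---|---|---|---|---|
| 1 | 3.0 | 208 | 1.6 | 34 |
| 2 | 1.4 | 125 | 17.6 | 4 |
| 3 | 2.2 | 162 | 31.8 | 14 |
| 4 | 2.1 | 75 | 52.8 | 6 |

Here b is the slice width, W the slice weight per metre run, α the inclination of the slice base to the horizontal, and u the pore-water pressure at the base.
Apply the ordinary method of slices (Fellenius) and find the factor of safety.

FS = 1.42

Ordinary method of slices: FS = Σ[c'·Δl_i + (W_i cosα_i − u_i·Δl_i)·tanφ'] / Σ W_i sinα_i, with Δl_i = b_i / cosα_i.
Slice 1: Δl = 3.0/cos1.6° = 3.001 m; N'_1 = 208·cos1.6° − 34·3.001 = 105.9; c'Δl = 30.61; W sinα = 5.8
Slice 2: Δl = 1.4/cos17.6° = 1.469 m; N'_2 = 125·cos17.6° − 4·1.469 = 113.3; c'Δl = 14.98; W sinα = 37.8
Slice 3: Δl = 2.2/cos31.8° = 2.589 m; N'_3 = 162·cos31.8° − 14·2.589 = 101.4; c'Δl = 26.40; W sinα = 85.4
Slice 4: Δl = 2.1/cos52.8° = 3.473 m; N'_4 = 75·cos52.8° − 6·3.473 = 24.5; c'Δl = 35.43; W sinα = 59.7
Σc'Δl = 107.4 kN/m; ΣN' = 345.1 kN/m; ΣW sinα = 188.7 kN/m
Resisting = 107.4 + 345.1·tan24.9° = 107.4 + 160.2 = 267.6 kN/m
FS = 267.6 / 188.7 = 1.418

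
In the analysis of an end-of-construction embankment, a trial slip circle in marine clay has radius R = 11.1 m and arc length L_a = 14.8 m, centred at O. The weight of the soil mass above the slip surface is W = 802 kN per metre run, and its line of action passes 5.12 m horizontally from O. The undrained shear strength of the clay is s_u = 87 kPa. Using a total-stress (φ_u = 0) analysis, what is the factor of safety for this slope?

Taking moments about the centre O, the resisting moment is provided by the undrained shear strength acting along the arc:
M_R = s_u·L_a·R = 87·14.80·11.1 = 14292.4 kN·m/m
M_D = W·d = 802·5.12 = 4106.2 kN·m/m
FS = M_R / M_D = 14292.4 / 4106.2 = 3.481

FS = 3.48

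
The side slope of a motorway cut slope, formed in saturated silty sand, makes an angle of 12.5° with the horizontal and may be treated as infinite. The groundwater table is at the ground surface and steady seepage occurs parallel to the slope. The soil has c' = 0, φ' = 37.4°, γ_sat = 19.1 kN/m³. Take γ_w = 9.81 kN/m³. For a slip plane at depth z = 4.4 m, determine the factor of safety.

FS = 1.68

With seepage parallel to the slope and the water table at the surface, the effective normal stress on the slip plane uses the buoyant unit weight γ' = γ_sat − γ_w while the driving shear stress uses γ_sat:
FS = [c' + γ' z cos²β tanφ'] / [γ_sat z sinβ cosβ]
(For c' = 0 this reduces to FS = (γ'/γ_sat)·tanφ'/tanβ.)
γ' = 19.1 − 9.81 = 9.29 kN/m³
Numerator = 0.0 + 9.29·4.4·cos²12.5°·tan37.4° = 0.0 + 9.29·4.4·0.9532·0.7646 = 29.788 kPa
Denominator = 19.1·4.4·sin12.5°·cos12.5° = 19.1·4.4·0.2164·0.9763 = 17.758 kPa
FS = 29.788 / 17.758 = 1.677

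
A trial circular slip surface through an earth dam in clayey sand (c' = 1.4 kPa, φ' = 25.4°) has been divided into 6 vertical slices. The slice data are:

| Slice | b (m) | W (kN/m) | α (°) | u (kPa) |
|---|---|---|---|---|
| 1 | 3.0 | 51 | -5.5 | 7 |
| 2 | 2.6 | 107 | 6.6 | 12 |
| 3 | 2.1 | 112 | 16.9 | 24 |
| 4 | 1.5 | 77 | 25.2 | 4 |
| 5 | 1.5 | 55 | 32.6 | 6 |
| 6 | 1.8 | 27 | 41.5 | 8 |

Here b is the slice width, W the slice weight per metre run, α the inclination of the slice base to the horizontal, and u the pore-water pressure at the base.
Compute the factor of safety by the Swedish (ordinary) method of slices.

Ordinary method of slices: FS = Σ[c'·Δl_i + (W_i cosα_i − u_i·Δl_i)·tanφ'] / Σ W_i sinα_i, with Δl_i = b_i / cosα_i.
Slice 1: Δl = 3.0/cos(-5.5°) = 3.014 m; N'_1 = 51·cos(-5.5°) − 7·3.014 = 29.7; c'Δl = 4.22; W sinα = -4.9
Slice 2: Δl = 2.6/cos6.6° = 2.617 m; N'_2 = 107·cos6.6° − 12·2.617 = 74.9; c'Δl = 3.66; W sinα = 12.3
Slice 3: Δl = 2.1/cos16.9° = 2.195 m; N'_3 = 112·cos16.9° − 24·2.195 = 54.5; c'Δl = 3.07; W sinα = 32.6
Slice 4: Δl = 1.5/cos25.2° = 1.658 m; N'_4 = 77·cos25.2° − 4·1.658 = 63.0; c'Δl = 2.32; W sinα = 32.8
Slice 5: Δl = 1.5/cos32.6° = 1.781 m; N'_5 = 55·cos32.6° − 6·1.781 = 35.7; c'Δl = 2.49; W sinα = 29.6
Slice 6: Δl = 1.8/cos41.5° = 2.403 m; N'_6 = 27·cos41.5° − 8·2.403 = 1.0; c'Δl = 3.36; W sinα = 17.9
Σc'Δl = 19.1 kN/m; ΣN' = 258.7 kN/m; ΣW sinα = 120.3 kN/m
Resisting = 19.1 + 258.7·tan25.4° = 19.1 + 122.9 = 142.0 kN/m
FS = 142.0 / 120.3 = 1.181

FS = 1.18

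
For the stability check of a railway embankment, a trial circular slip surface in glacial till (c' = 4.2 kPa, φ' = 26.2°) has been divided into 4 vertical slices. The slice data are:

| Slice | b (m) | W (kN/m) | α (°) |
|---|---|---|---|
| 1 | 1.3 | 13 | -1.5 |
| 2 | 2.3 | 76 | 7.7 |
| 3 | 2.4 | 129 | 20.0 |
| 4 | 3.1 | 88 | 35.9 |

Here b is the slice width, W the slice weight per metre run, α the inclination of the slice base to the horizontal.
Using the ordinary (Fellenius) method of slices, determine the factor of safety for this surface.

FS = 1.71

Ordinary method of slices: FS = Σ[c'·Δl_i + (W_i cosα_i)·tanφ'] / Σ W_i sinα_i, with Δl_i = b_i / cosα_i.
Slice 1: Δl = 1.3/cos(-1.5°) = 1.300 m; N'_1 = 13·cos(-1.5°) = 13.0; c'Δl = 5.46; W sinα = -0.3
Slice 2: Δl = 2.3/cos7.7° = 2.321 m; N'_2 = 76·cos7.7° = 75.3; c'Δl = 9.75; W sinα = 10.2
Slice 3: Δl = 2.4/cos20.0° = 2.554 m; N'_3 = 129·cos20.0° = 121.2; c'Δl = 10.73; W sinα = 44.1
Slice 4: Δl = 3.1/cos35.9° = 3.827 m; N'_4 = 88·cos35.9° = 71.3; c'Δl = 16.07; W sinα = 51.6
Σc'Δl = 42.0 kN/m; ΣN' = 280.8 kN/m; ΣW sinα = 105.6 kN/m
Resisting = 42.0 + 280.8·tan26.2° = 42.0 + 138.2 = 180.2 kN/m
FS = 180.2 / 105.6 = 1.707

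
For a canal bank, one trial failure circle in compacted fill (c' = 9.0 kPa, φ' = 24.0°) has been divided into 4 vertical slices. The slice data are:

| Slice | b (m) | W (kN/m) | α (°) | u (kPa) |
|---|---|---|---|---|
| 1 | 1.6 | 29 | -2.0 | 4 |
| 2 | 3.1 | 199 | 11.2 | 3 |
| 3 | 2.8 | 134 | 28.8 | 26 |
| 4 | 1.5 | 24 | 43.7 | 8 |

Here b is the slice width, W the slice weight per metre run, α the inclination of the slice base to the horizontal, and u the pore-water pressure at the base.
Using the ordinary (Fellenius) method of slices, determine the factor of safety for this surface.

Ordinary method of slices: FS = Σ[c'·Δl_i + (W_i cosα_i − u_i·Δl_i)·tanφ'] / Σ W_i sinα_i, with Δl_i = b_i / cosα_i.
Slice 1: Δl = 1.6/cos(-2.0°) = 1.601 m; N'_1 = 29·cos(-2.0°) − 4·1.601 = 22.6; c'Δl = 14.41; W sinα = -1.0
Slice 2: Δl = 3.1/cos11.2° = 3.160 m; N'_2 = 199·cos11.2° − 3·3.160 = 185.7; c'Δl = 28.44; W sinα = 38.7
Slice 3: Δl = 2.8/cos28.8° = 3.195 m; N'_3 = 134·cos28.8° − 26·3.195 = 34.3; c'Δl = 28.76; W sinα = 64.6
Slice 4: Δl = 1.5/cos43.7° = 2.075 m; N'_4 = 24·cos43.7° − 8·2.075 = 0.8; c'Δl = 18.67; W sinα = 16.6
Σc'Δl = 90.3 kN/m; ΣN' = 243.4 kN/m; ΣW sinα = 118.8 kN/m
Resisting = 90.3 + 243.4·tan24.0° = 90.3 + 108.4 = 198.7 kN/m
FS = 198.7 / 118.8 = 1.672

FS = 1.67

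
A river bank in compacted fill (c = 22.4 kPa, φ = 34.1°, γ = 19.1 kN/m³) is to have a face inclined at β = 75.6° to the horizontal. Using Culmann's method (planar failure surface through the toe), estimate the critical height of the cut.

Culmann's analysis gives the critical failure plane at α_cr = (β + φ)/2 = (75.6 + 34.1)/2 = 54.8°, and the critical height
H_c = (4c/γ) · sinβ cosφ / [1 − cos(β − φ)]
    = (4·22.4/19.1) · sin75.6°·cos34.1° / [1 − cos(41.5°)]
    = 4.691 · 0.9686·0.8281 / [1 − 0.7490]
    = 4.691 · 0.8020 / 0.2510
    = 14.99 m

H_c = 14.99 m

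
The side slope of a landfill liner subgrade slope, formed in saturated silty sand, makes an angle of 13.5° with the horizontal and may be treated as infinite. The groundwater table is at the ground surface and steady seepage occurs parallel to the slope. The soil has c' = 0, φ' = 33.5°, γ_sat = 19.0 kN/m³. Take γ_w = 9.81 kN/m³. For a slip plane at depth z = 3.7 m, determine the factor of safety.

With seepage parallel to the slope and the water table at the surface, the effective normal stress on the slip plane uses the buoyant unit weight γ' = γ_sat − γ_w while the driving shear stress uses γ_sat:
FS = [c' + γ' z cos²β tanφ'] / [γ_sat z sinβ cosβ]
(For c' = 0 this reduces to FS = (γ'/γ_sat)·tanφ'/tanβ.)
γ' = 19.0 − 9.81 = 9.19 kN/m³
Numerator = 0.0 + 9.19·3.7·cos²13.5°·tan33.5° = 0.0 + 9.19·3.7·0.9455·0.6619 = 21.280 kPa
Denominator = 19.0·3.7·sin13.5°·cos13.5° = 19.0·3.7·0.2334·0.9724 = 15.958 kPa
FS = 21.280 / 15.958 = 1.333

FS = 1.33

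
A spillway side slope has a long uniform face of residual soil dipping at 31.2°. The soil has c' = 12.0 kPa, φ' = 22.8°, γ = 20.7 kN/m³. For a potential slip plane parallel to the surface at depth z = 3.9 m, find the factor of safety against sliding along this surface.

FS = 1.03

For an infinite slope with a slip plane parallel to the surface (no pore pressure): FS = [c' + γz cos²β tanφ'] / [γz sinβ cosβ].
γz = 20.7·3.9 = 80.73 kN/m²
Numerator = 12.0 + 80.73·cos²31.2°·tan22.8° = 12.0 + 80.73·0.7316·0.4204 = 36.829 kPa
Denominator = 80.73·sin31.2°·cos31.2° = 80.73·0.5180·0.8554 = 35.772 kPa
FS = 36.829 / 35.772 = 1.030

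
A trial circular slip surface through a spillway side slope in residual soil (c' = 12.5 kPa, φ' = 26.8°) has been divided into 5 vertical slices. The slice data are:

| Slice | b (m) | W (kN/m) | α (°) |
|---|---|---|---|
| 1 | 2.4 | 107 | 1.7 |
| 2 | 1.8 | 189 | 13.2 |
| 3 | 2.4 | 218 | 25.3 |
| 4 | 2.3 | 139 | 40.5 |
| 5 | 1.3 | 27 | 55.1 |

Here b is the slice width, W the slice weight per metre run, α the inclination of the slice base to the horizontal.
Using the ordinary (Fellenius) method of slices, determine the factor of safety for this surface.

FS = 1.83

Ordinary method of slices: FS = Σ[c'·Δl_i + (W_i cosα_i)·tanφ'] / Σ W_i sinα_i, with Δl_i = b_i / cosα_i.
Slice 1: Δl = 2.4/cos1.7° = 2.401 m; N'_1 = 107·cos1.7° = 107.0; c'Δl = 30.01; W sinα = 3.2
Slice 2: Δl = 1.8/cos13.2° = 1.849 m; N'_2 = 189·cos13.2° = 184.0; c'Δl = 23.11; W sinα = 43.2
Slice 3: Δl = 2.4/cos25.3° = 2.655 m; N'_3 = 218·cos25.3° = 197.1; c'Δl = 33.18; W sinα = 93.2
Slice 4: Δl = 2.3/cos40.5° = 3.025 m; N'_4 = 139·cos40.5° = 105.7; c'Δl = 37.81; W sinα = 90.3
Slice 5: Δl = 1.3/cos55.1° = 2.272 m; N'_5 = 27·cos55.1° = 15.4; c'Δl = 28.40; W sinα = 22.1
Σc'Δl = 152.5 kN/m; ΣN' = 609.2 kN/m; ΣW sinα = 251.9 kN/m
Resisting = 152.5 + 609.2·tan26.8° = 152.5 + 307.7 = 460.2 kN/m
FS = 460.2 / 251.9 = 1.827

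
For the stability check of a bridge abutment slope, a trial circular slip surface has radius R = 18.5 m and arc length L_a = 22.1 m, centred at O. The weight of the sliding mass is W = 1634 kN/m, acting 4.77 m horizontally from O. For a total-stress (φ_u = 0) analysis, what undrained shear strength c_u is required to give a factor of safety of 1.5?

c_u = 28.6 kPa

FS = c_u·L_a·R / (W·d), so c_u = FS·W·d / (L_a·R).
c_u = 1.5·1634·4.77 / (22.10·18.5) = 11691.3 / 408.85 = 28.60 kPa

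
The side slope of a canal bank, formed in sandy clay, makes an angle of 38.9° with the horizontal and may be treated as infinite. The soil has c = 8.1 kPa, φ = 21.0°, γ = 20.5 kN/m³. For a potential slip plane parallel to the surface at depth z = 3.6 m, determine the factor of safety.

For an infinite slope with a slip plane parallel to the surface (no pore pressure): FS = [c + γz cos²β tanφ] / [γz sinβ cosβ].
γz = 20.5·3.6 = 73.80 kN/m²
Numerator = 8.1 + 73.80·cos²38.9°·tan21.0° = 8.1 + 73.80·0.6057·0.3839 = 25.258 kPa
Denominator = 73.80·sin38.9°·cos38.9° = 73.80·0.6280·0.7782 = 36.067 kPa
FS = 25.258 / 36.067 = 0.700

FS = 0.70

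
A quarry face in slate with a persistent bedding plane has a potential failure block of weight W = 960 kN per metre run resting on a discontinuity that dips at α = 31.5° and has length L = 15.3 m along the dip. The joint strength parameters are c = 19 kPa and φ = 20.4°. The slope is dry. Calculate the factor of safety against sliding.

FS = 1.19

Resolving the block weight along and normal to the plane and applying the Mohr–Coulomb strength on the joint:
N' = W cosα = 960·cos31.5° = 818.5 kN/m
Driving force T = W sinα = 960·sin31.5° = 501.6 kN/m
Resisting force R = c·L + N'·tanφ = 19·15.3 + 818.5·tan20.4° = 290.7 + 304.4 = 595.1 kN/m
FS = R / T = 595.1 / 501.6 = 1.186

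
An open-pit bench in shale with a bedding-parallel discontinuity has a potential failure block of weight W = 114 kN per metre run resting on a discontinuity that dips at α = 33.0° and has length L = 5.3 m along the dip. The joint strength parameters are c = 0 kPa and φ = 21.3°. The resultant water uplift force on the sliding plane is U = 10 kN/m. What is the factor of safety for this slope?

FS = 0.54

Resolving the block weight along and normal to the plane and applying the Mohr–Coulomb strength on the joint:
N' = W cosα − U = 114·cos33.0° − 10 = 85.6 kN/m
Driving force T = W sinα = 114·sin33.0° = 62.1 kN/m
Resisting force R = c·L + N'·tanφ = 0·5.3 + 85.6·tan21.3° = 0.0 + 33.4 = 33.4 kN/m
FS = R / T = 33.4 / 62.1 = 0.538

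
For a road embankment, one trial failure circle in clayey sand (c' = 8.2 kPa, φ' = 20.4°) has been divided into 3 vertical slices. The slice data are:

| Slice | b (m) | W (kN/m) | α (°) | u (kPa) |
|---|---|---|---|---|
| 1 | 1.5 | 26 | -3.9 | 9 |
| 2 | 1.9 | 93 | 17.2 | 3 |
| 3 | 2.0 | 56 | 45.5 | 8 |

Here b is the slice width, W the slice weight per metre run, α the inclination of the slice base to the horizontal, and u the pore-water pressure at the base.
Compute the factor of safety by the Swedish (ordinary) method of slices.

Ordinary method of slices: FS = Σ[c'·Δl_i + (W_i cosα_i − u_i·Δl_i)·tanφ'] / Σ W_i sinα_i, with Δl_i = b_i / cosα_i.
Slice 1: Δl = 1.5/cos(-3.9°) = 1.503 m; N'_1 = 26·cos(-3.9°) − 9·1.503 = 12.4; c'Δl = 12.33; W sinα = -1.8
Slice 2: Δl = 1.9/cos17.2° = 1.989 m; N'_2 = 93·cos17.2° − 3·1.989 = 82.9; c'Δl = 16.31; W sinα = 27.5
Slice 3: Δl = 2.0/cos45.5° = 2.853 m; N'_3 = 56·cos45.5° − 8·2.853 = 16.4; c'Δl = 23.40; W sinα = 39.9
Σc'Δl = 52.0 kN/m; ΣN' = 111.7 kN/m; ΣW sinα = 65.7 kN/m
Resisting = 52.0 + 111.7·tan20.4° = 52.0 + 41.5 = 93.6 kN/m
FS = 93.6 / 65.7 = 1.425

FS = 1.42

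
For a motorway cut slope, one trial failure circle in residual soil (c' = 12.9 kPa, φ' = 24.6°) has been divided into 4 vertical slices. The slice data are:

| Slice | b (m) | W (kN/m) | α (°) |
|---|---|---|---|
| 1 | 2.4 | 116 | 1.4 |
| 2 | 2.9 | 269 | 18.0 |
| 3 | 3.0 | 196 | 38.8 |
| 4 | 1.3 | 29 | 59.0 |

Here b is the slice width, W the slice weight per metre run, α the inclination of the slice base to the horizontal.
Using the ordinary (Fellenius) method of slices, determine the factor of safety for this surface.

FS = 1.71

Ordinary method of slices: FS = Σ[c'·Δl_i + (W_i cosα_i)·tanφ'] / Σ W_i sinα_i, with Δl_i = b_i / cosα_i.
Slice 1: Δl = 2.4/cos1.4° = 2.401 m; N'_1 = 116·cos1.4° = 116.0; c'Δl = 30.97; W sinα = 2.8
Slice 2: Δl = 2.9/cos18.0° = 3.049 m; N'_2 = 269·cos18.0° = 255.8; c'Δl = 39.34; W sinα = 83.1
Slice 3: Δl = 3.0/cos38.8° = 3.849 m; N'_3 = 196·cos38.8° = 152.8; c'Δl = 49.66; W sinα = 122.8
Slice 4: Δl = 1.3/cos59.0° = 2.524 m; N'_4 = 29·cos59.0° = 14.9; c'Δl = 32.56; W sinα = 24.9
Σc'Δl = 152.5 kN/m; ΣN' = 539.5 kN/m; ΣW sinα = 233.6 kN/m
Resisting = 152.5 + 539.5·tan24.6° = 152.5 + 247.0 = 399.5 kN/m
FS = 399.5 / 233.6 = 1.710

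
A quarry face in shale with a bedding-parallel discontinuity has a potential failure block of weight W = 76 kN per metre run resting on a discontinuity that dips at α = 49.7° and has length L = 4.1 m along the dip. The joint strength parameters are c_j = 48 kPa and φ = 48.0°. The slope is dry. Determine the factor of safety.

FS = 4.34

Resolving the block weight along and normal to the plane and applying the Mohr–Coulomb strength on the joint:
N' = W cosα = 76·cos49.7° = 49.2 kN/m
Driving force T = W sinα = 76·sin49.7° = 58.0 kN/m
Resisting force R = c_j·L + N'·tanφ = 48·4.1 + 49.2·tan48.0° = 196.8 + 54.6 = 251.4 kN/m
FS = R / T = 251.4 / 58.0 = 4.337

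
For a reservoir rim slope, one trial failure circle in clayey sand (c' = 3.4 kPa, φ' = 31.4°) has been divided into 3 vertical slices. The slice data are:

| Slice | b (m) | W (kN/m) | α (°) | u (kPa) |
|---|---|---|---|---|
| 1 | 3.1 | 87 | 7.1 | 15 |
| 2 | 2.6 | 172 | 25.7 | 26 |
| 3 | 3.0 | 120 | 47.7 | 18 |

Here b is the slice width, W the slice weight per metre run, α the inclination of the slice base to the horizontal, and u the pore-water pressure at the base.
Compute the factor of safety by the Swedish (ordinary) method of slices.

Ordinary method of slices: FS = Σ[c'·Δl_i + (W_i cosα_i − u_i·Δl_i)·tanφ'] / Σ W_i sinα_i, with Δl_i = b_i / cosα_i.
Slice 1: Δl = 3.1/cos7.1° = 3.124 m; N'_1 = 87·cos7.1° − 15·3.124 = 39.5; c'Δl = 10.62; W sinα = 10.8
Slice 2: Δl = 2.6/cos25.7° = 2.885 m; N'_2 = 172·cos25.7° − 26·2.885 = 80.0; c'Δl = 9.81; W sinα = 74.6
Slice 3: Δl = 3.0/cos47.7° = 4.458 m; N'_3 = 120·cos47.7° − 18·4.458 = 0.5; c'Δl = 15.16; W sinα = 88.8
Σc'Δl = 35.6 kN/m; ΣN' = 120.0 kN/m; ΣW sinα = 174.1 kN/m
Resisting = 35.6 + 120.0·tan31.4° = 35.6 + 73.2 = 108.8 kN/m
FS = 108.8 / 174.1 = 0.625

FS = 0.63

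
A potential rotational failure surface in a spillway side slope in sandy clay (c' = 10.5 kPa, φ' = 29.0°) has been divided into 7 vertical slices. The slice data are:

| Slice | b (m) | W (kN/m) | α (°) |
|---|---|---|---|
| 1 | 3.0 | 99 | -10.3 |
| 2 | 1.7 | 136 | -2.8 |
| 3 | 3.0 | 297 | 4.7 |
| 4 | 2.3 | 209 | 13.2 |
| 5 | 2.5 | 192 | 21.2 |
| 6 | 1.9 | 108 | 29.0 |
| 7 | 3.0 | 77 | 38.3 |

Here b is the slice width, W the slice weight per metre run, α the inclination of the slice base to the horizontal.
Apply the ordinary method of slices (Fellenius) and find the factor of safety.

Ordinary method of slices: FS = Σ[c'·Δl_i + (W_i cosα_i)·tanφ'] / Σ W_i sinα_i, with Δl_i = b_i / cosα_i.
Slice 1: Δl = 3.0/cos(-10.3°) = 3.049 m; N'_1 = 99·cos(-10.3°) = 97.4; c'Δl = 32.02; W sinα = -17.7
Slice 2: Δl = 1.7/cos(-2.8°) = 1.702 m; N'_2 = 136·cos(-2.8°) = 135.8; c'Δl = 17.87; W sinα = -6.6
Slice 3: Δl = 3.0/cos4.7° = 3.010 m; N'_3 = 297·cos4.7° = 296.0; c'Δl = 31.61; W sinα = 24.3
Slice 4: Δl = 2.3/cos13.2° = 2.362 m; N'_4 = 209·cos13.2° = 203.5; c'Δl = 24.81; W sinα = 47.7
Slice 5: Δl = 2.5/cos21.2° = 2.681 m; N'_5 = 192·cos21.2° = 179.0; c'Δl = 28.16; W sinα = 69.4
Slice 6: Δl = 1.9/cos29.0° = 2.172 m; N'_6 = 108·cos29.0° = 94.5; c'Δl = 22.81; W sinα = 52.4
Slice 7: Δl = 3.0/cos38.3° = 3.823 m; N'_7 = 77·cos38.3° = 60.4; c'Δl = 40.14; W sinα = 47.7
Σc'Δl = 197.4 kN/m; ΣN' = 1066.6 kN/m; ΣW sinα = 217.2 kN/m
Resisting = 197.4 + 1066.6·tan29.0° = 197.4 + 591.2 = 788.6 kN/m
FS = 788.6 / 217.2 = 3.630

FS = 3.63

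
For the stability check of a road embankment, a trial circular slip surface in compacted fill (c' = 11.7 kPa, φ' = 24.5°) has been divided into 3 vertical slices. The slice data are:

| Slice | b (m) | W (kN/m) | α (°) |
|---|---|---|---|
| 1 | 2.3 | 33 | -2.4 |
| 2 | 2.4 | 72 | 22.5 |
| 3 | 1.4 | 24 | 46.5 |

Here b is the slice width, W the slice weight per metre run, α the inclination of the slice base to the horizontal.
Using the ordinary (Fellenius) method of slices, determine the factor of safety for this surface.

FS = 3.07

Ordinary method of slices: FS = Σ[c'·Δl_i + (W_i cosα_i)·tanφ'] / Σ W_i sinα_i, with Δl_i = b_i / cosα_i.
Slice 1: Δl = 2.3/cos(-2.4°) = 2.302 m; N'_1 = 33·cos(-2.4°) = 33.0; c'Δl = 26.93; W sinα = -1.4
Slice 2: Δl = 2.4/cos22.5° = 2.598 m; N'_2 = 72·cos22.5° = 66.5; c'Δl = 30.39; W sinα = 27.6
Slice 3: Δl = 1.4/cos46.5° = 2.034 m; N'_3 = 24·cos46.5° = 16.5; c'Δl = 23.80; W sinα = 17.4
Σc'Δl = 81.1 kN/m; ΣN' = 116.0 kN/m; ΣW sinα = 43.6 kN/m
Resisting = 81.1 + 116.0·tan24.5° = 81.1 + 52.9 = 134.0 kN/m
FS = 134.0 / 43.6 = 3.075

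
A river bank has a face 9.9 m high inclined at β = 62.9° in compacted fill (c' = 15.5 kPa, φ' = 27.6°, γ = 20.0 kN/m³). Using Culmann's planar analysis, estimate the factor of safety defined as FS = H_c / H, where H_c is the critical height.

H_c = (4c'/γ) · sinβ cosφ' / [1 − cos(β − φ')]
    = (4·15.5/20.0) · sin62.9°·cos27.6° / [1 − cos35.3°]
    = 3.100 · 0.7889 / 0.1839 = 13.30 m
FS = H_c / H = 13.30 / 9.9 = 1.344

FS = 1.34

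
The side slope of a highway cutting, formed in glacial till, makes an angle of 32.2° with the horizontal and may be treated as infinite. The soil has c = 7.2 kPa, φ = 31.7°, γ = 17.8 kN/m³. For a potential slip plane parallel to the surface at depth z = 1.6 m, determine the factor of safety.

FS = 1.54

For an infinite slope with a slip plane parallel to the surface (no pore pressure): FS = [c + γz cos²β tanφ] / [γz sinβ cosβ].
γz = 17.8·1.6 = 28.48 kN/m²
Numerator = 7.2 + 28.48·cos²32.2°·tan31.7° = 7.2 + 28.48·0.7160·0.6176 = 19.795 kPa
Denominator = 28.48·sin32.2°·cos32.2° = 28.48·0.5329·0.8462 = 12.842 kPa
FS = 19.795 / 12.842 = 1.541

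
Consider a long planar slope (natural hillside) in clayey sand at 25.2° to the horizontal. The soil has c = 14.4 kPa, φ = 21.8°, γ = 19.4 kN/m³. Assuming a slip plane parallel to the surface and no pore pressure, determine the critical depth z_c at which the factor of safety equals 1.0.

Setting FS = 1.00 in FS = [c + γz cos²β tanφ] / [γz sinβ cosβ] and solving for z:
z = c / [γ cosβ (FS·sinβ − cosβ·tanφ)]
  = 14.4 / [19.4·cos25.2°·(1.00·sin25.2° − cos25.2°·tan21.8°)]
  = 14.4 / [19.4·0.9048·(1.00·0.4258 − 0.9048·0.4000)]
  = 14.4 / 1.1212 = 12.843 m

z_c = 12.84 m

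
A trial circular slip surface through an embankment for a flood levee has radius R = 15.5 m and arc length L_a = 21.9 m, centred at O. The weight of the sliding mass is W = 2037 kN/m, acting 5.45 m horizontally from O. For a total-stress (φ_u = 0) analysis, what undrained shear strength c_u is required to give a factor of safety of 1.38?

FS = c_u·L_a·R / (W·d), so c_u = FS·W·d / (L_a·R).
c_u = 1.38·2037·5.45 / (21.90·15.5) = 15320.3 / 339.45 = 45.13 kPa

c_u = 45.1 kPa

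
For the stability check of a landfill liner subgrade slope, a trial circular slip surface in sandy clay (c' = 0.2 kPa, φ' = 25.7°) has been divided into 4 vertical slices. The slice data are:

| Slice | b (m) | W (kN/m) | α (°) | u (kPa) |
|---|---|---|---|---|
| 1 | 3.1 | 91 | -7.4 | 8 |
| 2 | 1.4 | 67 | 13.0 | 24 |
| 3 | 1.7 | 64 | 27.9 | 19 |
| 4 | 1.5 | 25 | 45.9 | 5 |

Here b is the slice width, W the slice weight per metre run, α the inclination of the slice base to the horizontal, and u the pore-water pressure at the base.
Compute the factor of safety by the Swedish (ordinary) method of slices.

FS = 1.19

Ordinary method of slices: FS = Σ[c'·Δl_i + (W_i cosα_i − u_i·Δl_i)·tanφ'] / Σ W_i sinα_i, with Δl_i = b_i / cosα_i.
Slice 1: Δl = 3.1/cos(-7.4°) = 3.126 m; N'_1 = 91·cos(-7.4°) − 8·3.126 = 65.2; c'Δl = 0.63; W sinα = -11.7
Slice 2: Δl = 1.4/cos13.0° = 1.437 m; N'_2 = 67·cos13.0° − 24·1.437 = 30.8; c'Δl = 0.29; W sinα = 15.1
Slice 3: Δl = 1.7/cos27.9° = 1.924 m; N'_3 = 64·cos27.9° − 19·1.924 = 20.0; c'Δl = 0.38; W sinα = 29.9
Slice 4: Δl = 1.5/cos45.9° = 2.155 m; N'_4 = 25·cos45.9° − 5·2.155 = 6.6; c'Δl = 0.43; W sinα = 18.0
Σc'Δl = 1.7 kN/m; ΣN' = 122.7 kN/m; ΣW sinα = 51.3 kN/m
Resisting = 1.7 + 122.7·tan25.7° = 1.7 + 59.0 = 60.8 kN/m
FS = 60.8 / 51.3 = 1.186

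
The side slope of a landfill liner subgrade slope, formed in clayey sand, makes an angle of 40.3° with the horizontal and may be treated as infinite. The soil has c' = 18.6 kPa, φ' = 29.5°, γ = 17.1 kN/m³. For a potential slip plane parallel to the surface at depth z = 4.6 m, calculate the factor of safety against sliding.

For an infinite slope with a slip plane parallel to the surface (no pore pressure): FS = [c' + γz cos²β tanφ'] / [γz sinβ cosβ].
γz = 17.1·4.6 = 78.66 kN/m²
Numerator = 18.6 + 78.66·cos²40.3°·tan29.5° = 18.6 + 78.66·0.5817·0.5658 = 44.486 kPa
Denominator = 78.66·sin40.3°·cos40.3° = 78.66·0.6468·0.7627 = 38.802 kPa
FS = 44.486 / 38.802 = 1.146

FS = 1.15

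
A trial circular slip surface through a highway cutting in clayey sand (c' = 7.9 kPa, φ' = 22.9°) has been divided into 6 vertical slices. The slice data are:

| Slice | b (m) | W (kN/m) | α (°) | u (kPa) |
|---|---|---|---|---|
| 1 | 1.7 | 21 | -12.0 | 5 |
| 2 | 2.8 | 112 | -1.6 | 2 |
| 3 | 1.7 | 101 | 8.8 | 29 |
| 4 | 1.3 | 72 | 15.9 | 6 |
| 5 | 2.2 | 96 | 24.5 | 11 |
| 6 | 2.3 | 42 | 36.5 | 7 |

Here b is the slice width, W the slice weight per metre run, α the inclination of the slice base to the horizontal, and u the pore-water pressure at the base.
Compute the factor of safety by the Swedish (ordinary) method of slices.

Ordinary method of slices: FS = Σ[c'·Δl_i + (W_i cosα_i − u_i·Δl_i)·tanφ'] / Σ W_i sinα_i, with Δl_i = b_i / cosα_i.
Slice 1: Δl = 1.7/cos(-12.0°) = 1.738 m; N'_1 = 21·cos(-12.0°) − 5·1.738 = 11.9; c'Δl = 13.73; W sinα = -4.4
Slice 2: Δl = 2.8/cos(-1.6°) = 2.801 m; N'_2 = 112·cos(-1.6°) − 2·2.801 = 106.4; c'Δl = 22.13; W sinα = -3.1
Slice 3: Δl = 1.7/cos8.8° = 1.720 m; N'_3 = 101·cos8.8° − 29·1.720 = 49.9; c'Δl = 13.59; W sinα = 15.5
Slice 4: Δl = 1.3/cos15.9° = 1.352 m; N'_4 = 72·cos15.9° − 6·1.352 = 61.1; c'Δl = 10.68; W sinα = 19.7
Slice 5: Δl = 2.2/cos24.5° = 2.418 m; N'_5 = 96·cos24.5° − 11·2.418 = 60.8; c'Δl = 19.10; W sinα = 39.8
Slice 6: Δl = 2.3/cos36.5° = 2.861 m; N'_6 = 42·cos36.5° − 7·2.861 = 13.7; c'Δl = 22.60; W sinα = 25.0
Σc'Δl = 101.8 kN/m; ΣN' = 303.8 kN/m; ΣW sinα = 92.5 kN/m
Resisting = 101.8 + 303.8·tan22.9° = 101.8 + 128.3 = 230.1 kN/m
FS = 230.1 / 92.5 = 2.489

FS = 2.49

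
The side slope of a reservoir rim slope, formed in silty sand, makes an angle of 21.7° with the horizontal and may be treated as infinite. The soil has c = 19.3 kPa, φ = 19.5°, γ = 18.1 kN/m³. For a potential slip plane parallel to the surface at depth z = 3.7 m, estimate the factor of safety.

FS = 1.73

For an infinite slope with a slip plane parallel to the surface (no pore pressure): FS = [c + γz cos²β tanφ] / [γz sinβ cosβ].
γz = 18.1·3.7 = 66.97 kN/m²
Numerator = 19.3 + 66.97·cos²21.7°·tan19.5° = 19.3 + 66.97·0.8633·0.3541 = 39.773 kPa
Denominator = 66.97·sin21.7°·cos21.7° = 66.97·0.3697·0.9291 = 23.007 kPa
FS = 39.773 / 23.007 = 1.729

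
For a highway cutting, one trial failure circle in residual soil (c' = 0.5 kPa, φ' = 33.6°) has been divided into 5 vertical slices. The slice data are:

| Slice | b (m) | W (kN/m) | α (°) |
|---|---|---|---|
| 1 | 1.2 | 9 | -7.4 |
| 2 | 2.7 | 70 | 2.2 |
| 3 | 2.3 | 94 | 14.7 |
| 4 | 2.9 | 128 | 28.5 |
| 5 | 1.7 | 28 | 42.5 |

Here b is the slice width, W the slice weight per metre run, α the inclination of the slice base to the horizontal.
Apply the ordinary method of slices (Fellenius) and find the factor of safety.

FS = 1.97

Ordinary method of slices: FS = Σ[c'·Δl_i + (W_i cosα_i)·tanφ'] / Σ W_i sinα_i, with Δl_i = b_i / cosα_i.
Slice 1: Δl = 1.2/cos(-7.4°) = 1.210 m; N'_1 = 9·cos(-7.4°) = 8.9; c'Δl = 0.61; W sinα = -1.2
Slice 2: Δl = 2.7/cos2.2° = 2.702 m; N'_2 = 70·cos2.2° = 69.9; c'Δl = 1.35; W sinα = 2.7
Slice 3: Δl = 2.3/cos14.7° = 2.378 m; N'_3 = 94·cos14.7° = 90.9; c'Δl = 1.19; W sinα = 23.9
Slice 4: Δl = 2.9/cos28.5° = 3.300 m; N'_4 = 128·cos28.5° = 112.5; c'Δl = 1.65; W sinα = 61.1
Slice 5: Δl = 1.7/cos42.5° = 2.306 m; N'_5 = 28·cos42.5° = 20.6; c'Δl = 1.15; W sinα = 18.9
Σc'Δl = 5.9 kN/m; ΣN' = 302.9 kN/m; ΣW sinα = 105.4 kN/m
Resisting = 5.9 + 302.9·tan33.6° = 5.9 + 201.3 = 207.2 kN/m
FS = 207.2 / 105.4 = 1.966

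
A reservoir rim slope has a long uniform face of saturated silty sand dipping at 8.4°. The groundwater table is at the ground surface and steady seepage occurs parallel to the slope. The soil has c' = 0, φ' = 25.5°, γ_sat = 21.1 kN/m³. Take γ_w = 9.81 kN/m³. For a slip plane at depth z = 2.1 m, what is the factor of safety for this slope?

FS = 1.73

With seepage parallel to the slope and the water table at the surface, the effective normal stress on the slip plane uses the buoyant unit weight γ' = γ_sat − γ_w while the driving shear stress uses γ_sat:
FS = [c' + γ' z cos²β tanφ'] / [γ_sat z sinβ cosβ]
(For c' = 0 this reduces to FS = (γ'/γ_sat)·tanφ'/tanβ.)
γ' = 21.1 − 9.81 = 11.29 kN/m³
Numerator = 0.0 + 11.29·2.1·cos²8.4°·tan25.5° = 0.0 + 11.29·2.1·0.9787·0.4770 = 11.067 kPa
Denominator = 21.1·2.1·sin8.4°·cos8.4° = 21.1·2.1·0.1461·0.9893 = 6.403 kPa
FS = 11.067 / 6.403 = 1.728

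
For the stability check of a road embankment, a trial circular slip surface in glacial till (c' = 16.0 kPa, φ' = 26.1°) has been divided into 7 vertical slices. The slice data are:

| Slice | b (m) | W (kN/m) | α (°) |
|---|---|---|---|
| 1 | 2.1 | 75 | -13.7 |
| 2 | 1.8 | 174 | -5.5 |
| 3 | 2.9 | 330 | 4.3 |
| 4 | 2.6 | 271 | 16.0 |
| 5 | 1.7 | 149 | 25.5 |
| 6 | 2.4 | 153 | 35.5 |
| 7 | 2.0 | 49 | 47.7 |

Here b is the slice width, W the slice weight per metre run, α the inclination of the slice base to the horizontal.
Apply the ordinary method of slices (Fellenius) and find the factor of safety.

Ordinary method of slices: FS = Σ[c'·Δl_i + (W_i cosα_i)·tanφ'] / Σ W_i sinα_i, with Δl_i = b_i / cosα_i.
Slice 1: Δl = 2.1/cos(-13.7°) = 2.161 m; N'_1 = 75·cos(-13.7°) = 72.9; c'Δl = 34.58; W sinα = -17.8
Slice 2: Δl = 1.8/cos(-5.5°) = 1.808 m; N'_2 = 174·cos(-5.5°) = 173.2; c'Δl = 28.93; W sinα = -16.7
Slice 3: Δl = 2.9/cos4.3° = 2.908 m; N'_3 = 330·cos4.3° = 329.1; c'Δl = 46.53; W sinα = 24.7
Slice 4: Δl = 2.6/cos16.0° = 2.705 m; N'_4 = 271·cos16.0° = 260.5; c'Δl = 43.28; W sinα = 74.7
Slice 5: Δl = 1.7/cos25.5° = 1.883 m; N'_5 = 149·cos25.5° = 134.5; c'Δl = 30.14; W sinα = 64.1
Slice 6: Δl = 2.4/cos35.5° = 2.948 m; N'_6 = 153·cos35.5° = 124.6; c'Δl = 47.17; W sinα = 88.8
Slice 7: Δl = 2.0/cos47.7° = 2.972 m; N'_7 = 49·cos47.7° = 33.0; c'Δl = 47.55; W sinα = 36.2
Σc'Δl = 278.2 kN/m; ΣN' = 1127.7 kN/m; ΣW sinα = 254.2 kN/m
Resisting = 278.2 + 1127.7·tan26.1° = 278.2 + 552.4 = 830.6 kN/m
FS = 830.6 / 254.2 = 3.267

FS = 3.27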